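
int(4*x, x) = 2*x^2 + C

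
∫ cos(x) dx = sin(x) + C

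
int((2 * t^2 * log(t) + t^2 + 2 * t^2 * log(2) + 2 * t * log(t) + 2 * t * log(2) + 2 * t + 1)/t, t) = (t + 1)^2*log(2*t) + C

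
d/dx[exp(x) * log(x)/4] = (x*exp(x)*log(x) + exp(x))/(4*x)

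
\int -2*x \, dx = -x^2 + C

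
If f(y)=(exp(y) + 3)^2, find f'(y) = 2*exp(2*y) + 6*exp(y)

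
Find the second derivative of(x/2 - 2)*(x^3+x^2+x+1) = 6*x^2 - 9*x - 3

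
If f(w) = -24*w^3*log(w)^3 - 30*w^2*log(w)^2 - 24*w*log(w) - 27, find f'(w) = -72*w^2*log(w)^3 - 72*w^2*log(w)^2 - 60*w*log(w)^2 - 60*w*log(w) - 24*log(w) - 24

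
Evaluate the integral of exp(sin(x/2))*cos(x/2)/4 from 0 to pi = -1/2 + E/2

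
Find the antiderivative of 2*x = x^2 + C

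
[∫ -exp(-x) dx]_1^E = -exp(-1) + exp(-E)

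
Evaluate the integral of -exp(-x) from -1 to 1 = -E + exp(-1)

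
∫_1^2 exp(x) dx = -E + exp(2)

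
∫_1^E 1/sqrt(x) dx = -2 + 2*exp(1/2)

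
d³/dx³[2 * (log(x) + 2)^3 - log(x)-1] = (12*log(x)^2 + 12*log(x) - 14)/x^3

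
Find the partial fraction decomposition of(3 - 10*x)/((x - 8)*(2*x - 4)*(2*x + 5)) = 8/(27*(2*x + 5)) + 17/(108*(x - 2)) - 11/(36*(x - 8))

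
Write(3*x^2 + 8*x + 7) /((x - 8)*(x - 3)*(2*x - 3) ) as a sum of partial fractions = 103/(39*(2*x - 3)) - 58/(15*(x - 3)) + 263/(65*(x - 8))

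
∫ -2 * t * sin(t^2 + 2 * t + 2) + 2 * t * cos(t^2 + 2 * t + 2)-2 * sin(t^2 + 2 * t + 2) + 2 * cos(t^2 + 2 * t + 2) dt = sin((t + 1)^2 + 1) + cos((t + 1)^2 + 1) + C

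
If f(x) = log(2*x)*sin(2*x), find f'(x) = (2*x*log(x)*cos(2*x) + 2*x*log(2)*cos(2*x) + sin(2*x))/x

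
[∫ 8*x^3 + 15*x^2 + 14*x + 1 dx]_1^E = -12 + (2 + (1 + E)^2)*(-1 + E + 2*exp(2))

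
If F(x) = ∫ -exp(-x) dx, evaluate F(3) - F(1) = -exp(-1) + exp(-3)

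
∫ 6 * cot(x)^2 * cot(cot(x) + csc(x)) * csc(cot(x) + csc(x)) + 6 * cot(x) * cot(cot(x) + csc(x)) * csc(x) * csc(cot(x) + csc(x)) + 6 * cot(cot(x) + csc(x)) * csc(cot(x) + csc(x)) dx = 6*csc(cot(x) + csc(x)) + C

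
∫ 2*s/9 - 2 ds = s^2/9 - 2*s + C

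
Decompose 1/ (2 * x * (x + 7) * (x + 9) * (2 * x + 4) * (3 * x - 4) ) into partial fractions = 81/(124000*(3*x - 4)) + 1/(15624*(x + 9)) - 1/(7000*(x + 7)) + 1/(2800*(x + 2)) - 1/(2016*x)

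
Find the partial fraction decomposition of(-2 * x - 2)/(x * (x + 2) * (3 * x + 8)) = 15/(8*(3*x + 8)) - 1/(2*(x + 2)) - 1/(8*x)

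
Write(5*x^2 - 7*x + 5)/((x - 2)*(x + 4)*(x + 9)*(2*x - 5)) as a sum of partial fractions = 150/(299*(2*x - 5)) - 43/(115*(x + 9)) + 113/(390*(x + 4)) - 1/(6*(x - 2))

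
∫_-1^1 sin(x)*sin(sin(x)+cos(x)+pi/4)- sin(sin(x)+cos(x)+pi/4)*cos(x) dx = -cos(-sin(1) + cos(1) + pi/4) + cos(cos(1) + pi/4 + sin(1))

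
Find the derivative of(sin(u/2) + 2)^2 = sin(u)/2 + 2*cos(u/2)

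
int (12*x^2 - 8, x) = 4*x^3 - 8*x + C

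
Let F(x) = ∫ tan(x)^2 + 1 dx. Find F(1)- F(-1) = 2*tan(1)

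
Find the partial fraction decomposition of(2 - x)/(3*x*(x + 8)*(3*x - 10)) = -1/(85*(3*x - 10)) + 5/(408*(x + 8)) - 1/(120*x)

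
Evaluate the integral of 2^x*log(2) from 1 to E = -2 + 2^E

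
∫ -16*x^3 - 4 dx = -4*x^4 - 4*x + C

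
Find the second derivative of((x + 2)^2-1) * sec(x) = (-x^2 + 2*x^2/cos(x)^2 + 4*x*sin(x)/cos(x) - 4*x + 8*x/cos(x)^2 + 8*sin(x)/cos(x) - 1 + 6/cos(x)^2)/cos(x)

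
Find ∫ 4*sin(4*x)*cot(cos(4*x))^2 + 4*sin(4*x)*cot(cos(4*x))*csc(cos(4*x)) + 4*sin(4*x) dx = cot(cos(4*x)) + csc(cos(4*x)) + C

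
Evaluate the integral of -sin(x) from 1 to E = cos(E) - cos(1)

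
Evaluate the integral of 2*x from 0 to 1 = 1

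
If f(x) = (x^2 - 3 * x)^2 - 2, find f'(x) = 4*x^3 - 18*x^2 + 18*x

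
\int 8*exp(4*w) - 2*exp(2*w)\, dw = 2*exp(4*w) - exp(2*w) + C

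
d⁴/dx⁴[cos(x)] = cos(x)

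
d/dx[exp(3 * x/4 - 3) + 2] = 3*exp(3*x/4 - 3)/4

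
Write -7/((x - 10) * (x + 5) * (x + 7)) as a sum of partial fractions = -7/(34*(x + 7)) + 7/(30*(x + 5)) - 7/(255*(x - 10))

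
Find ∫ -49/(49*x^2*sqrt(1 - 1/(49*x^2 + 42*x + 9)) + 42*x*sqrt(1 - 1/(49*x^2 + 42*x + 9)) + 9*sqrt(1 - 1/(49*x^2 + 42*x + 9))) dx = 7*acsc(7*x + 3) + C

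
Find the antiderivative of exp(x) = exp(x) + C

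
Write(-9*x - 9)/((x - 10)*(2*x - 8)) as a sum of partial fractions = 15/(4*(x - 4)) - 33/(4*(x - 10))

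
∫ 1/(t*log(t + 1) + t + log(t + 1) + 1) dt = log(log(t + 1) + 1) + C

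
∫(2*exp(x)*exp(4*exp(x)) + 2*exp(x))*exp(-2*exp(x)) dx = 2*sinh(2*exp(x)) + C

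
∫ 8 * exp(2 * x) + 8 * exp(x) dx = 4*(exp(x) + 1)^2 + C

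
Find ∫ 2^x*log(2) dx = 2^x + C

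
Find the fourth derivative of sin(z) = sin(z)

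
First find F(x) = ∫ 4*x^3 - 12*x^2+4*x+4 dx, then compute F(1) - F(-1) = 0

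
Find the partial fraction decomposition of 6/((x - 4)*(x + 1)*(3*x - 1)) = -27/(22*(3*x - 1)) + 3/(10*(x + 1)) + 6/(55*(x - 4))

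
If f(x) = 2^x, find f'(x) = 2^x*log(2)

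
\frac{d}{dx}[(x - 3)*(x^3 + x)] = 4*x^3 - 9*x^2 + 2*x - 3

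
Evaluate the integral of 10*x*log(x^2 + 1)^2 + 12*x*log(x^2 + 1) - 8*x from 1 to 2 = -2*(-4 + 5*log(2))*log(2) + 5*(-4 + 5*log(5))*log(5)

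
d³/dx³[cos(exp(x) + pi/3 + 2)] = (exp(2*x)*sin(exp(x) + pi/3 + 2) - 3*exp(x)*cos(exp(x) + pi/3 + 2) - sin(exp(x) + pi/3 + 2))*exp(x)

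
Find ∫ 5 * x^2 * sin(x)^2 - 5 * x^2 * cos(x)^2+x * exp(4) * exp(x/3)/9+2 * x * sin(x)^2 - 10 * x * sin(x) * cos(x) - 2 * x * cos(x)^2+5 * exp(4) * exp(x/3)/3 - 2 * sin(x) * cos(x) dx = -x*(5*x + 2)*sin(2*x)/2 + (x + 12)*exp(x/3 + 4)/3 + C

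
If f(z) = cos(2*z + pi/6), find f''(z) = -4*cos(2*z + pi/6)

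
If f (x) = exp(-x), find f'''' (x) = exp(-x)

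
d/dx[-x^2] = -2*x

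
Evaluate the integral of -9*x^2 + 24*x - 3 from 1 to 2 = 12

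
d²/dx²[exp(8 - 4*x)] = 16*exp(8 - 4*x)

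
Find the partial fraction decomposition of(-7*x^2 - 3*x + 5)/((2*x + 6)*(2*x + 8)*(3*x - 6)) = -95/(72*(x + 4)) + 49/(60*(x + 3)) - 29/(360*(x - 2))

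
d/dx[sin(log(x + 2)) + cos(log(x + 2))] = sqrt(2)*cos(log(x + 2) + pi/4)/(x + 2)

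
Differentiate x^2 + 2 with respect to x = 2*x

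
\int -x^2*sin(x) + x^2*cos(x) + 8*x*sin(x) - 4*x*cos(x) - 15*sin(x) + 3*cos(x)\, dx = sqrt(2)*(x - 3)^2*sin(x + pi/4) + C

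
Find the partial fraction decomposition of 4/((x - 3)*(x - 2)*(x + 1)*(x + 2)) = -1/(5*(x + 2)) + 1/(3*(x + 1)) - 1/(3*(x - 2)) + 1/(5*(x - 3))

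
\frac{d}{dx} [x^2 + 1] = 2*x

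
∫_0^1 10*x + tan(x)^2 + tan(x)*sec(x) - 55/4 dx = -43/4 + tan(1) + sec(1)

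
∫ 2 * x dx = x^2 + C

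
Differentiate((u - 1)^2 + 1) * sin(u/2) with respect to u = u^2*cos(u/2)/2 + 2*u*sin(u/2) - u*cos(u/2) - 2*sin(u/2) + cos(u/2)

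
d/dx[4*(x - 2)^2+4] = 8*x - 16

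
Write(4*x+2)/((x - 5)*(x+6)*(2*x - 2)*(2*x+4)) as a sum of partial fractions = 1/(56*(x + 6)) - 1/(56*(x + 2)) - 1/(56*(x - 1)) + 1/(56*(x - 5))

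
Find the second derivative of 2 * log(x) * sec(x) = 2*(-x^2*log(x) + 2*x^2*log(x)/cos(x)^2 + 2*x*sin(x)/cos(x) - 1)/(x^2*cos(x))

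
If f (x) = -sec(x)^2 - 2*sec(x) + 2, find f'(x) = -2*(1 + 1/cos(x))*sin(x)/cos(x)^2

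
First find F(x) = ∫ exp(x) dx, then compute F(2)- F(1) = -E + exp(2)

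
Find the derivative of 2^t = 2^t*log(2)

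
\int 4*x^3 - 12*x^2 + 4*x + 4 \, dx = x^4 - 4*x^3 + 2*x^2 + 4*x + C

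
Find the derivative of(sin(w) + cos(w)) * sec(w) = cos(w)^(-2)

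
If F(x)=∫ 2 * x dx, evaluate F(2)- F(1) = 3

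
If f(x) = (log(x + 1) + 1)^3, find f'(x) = (3*log(x + 1)^2 + 6*log(x + 1) + 3)/(x + 1)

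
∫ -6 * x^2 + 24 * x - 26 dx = -2*x^3 + 12*x^2 - 26*x + C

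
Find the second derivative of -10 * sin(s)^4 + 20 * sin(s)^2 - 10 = 20*cos(2*s) + 20*cos(4*s)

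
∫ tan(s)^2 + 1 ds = tan(s) + C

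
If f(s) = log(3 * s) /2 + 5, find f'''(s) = s^(-3)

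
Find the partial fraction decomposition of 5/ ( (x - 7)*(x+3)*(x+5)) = 5/(24*(x + 5)) - 1/(4*(x + 3)) + 1/(24*(x - 7))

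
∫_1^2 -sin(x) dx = -cos(1) + cos(2)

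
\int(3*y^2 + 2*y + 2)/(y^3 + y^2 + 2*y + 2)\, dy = log(y^3 + y^2 + 2*y + 2) + C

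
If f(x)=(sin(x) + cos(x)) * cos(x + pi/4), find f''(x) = -2*sqrt(2)*cos(2*x)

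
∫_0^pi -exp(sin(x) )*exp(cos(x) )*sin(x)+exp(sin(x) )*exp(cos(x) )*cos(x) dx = -E + exp(-1)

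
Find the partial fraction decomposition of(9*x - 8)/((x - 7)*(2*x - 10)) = -37/(4*(x - 5)) + 55/(4*(x - 7))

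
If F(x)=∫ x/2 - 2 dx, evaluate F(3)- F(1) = -2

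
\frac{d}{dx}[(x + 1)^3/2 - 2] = 3*x^2/2 + 3*x + 3/2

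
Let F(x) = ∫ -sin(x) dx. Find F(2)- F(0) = -1 + cos(2)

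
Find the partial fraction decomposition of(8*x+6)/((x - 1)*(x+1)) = 1/(x + 1) + 7/(x - 1)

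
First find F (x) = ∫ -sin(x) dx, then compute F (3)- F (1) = cos(3) - cos(1)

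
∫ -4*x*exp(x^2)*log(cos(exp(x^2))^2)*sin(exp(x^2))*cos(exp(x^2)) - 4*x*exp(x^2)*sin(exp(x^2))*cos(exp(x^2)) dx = 2*log(cos(exp(x^2)))*cos(exp(x^2))^2 + C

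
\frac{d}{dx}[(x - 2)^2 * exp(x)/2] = x^2*exp(x)/2 - x*exp(x)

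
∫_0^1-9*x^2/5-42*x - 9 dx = -153/5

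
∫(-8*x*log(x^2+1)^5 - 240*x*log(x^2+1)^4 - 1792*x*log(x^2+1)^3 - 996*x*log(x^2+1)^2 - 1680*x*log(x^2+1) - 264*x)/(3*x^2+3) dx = 2*(-log(x^2 + 1)^5 - 36*log(x^2 + 1)^4 - 336*log(x^2 + 1)^3 - 249*log(x^2 + 1)^2 - 630*log(x^2 + 1) - 198)*log(x^2 + 1)/9 + C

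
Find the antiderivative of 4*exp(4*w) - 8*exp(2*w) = (exp(2*w) - 2)^2 + C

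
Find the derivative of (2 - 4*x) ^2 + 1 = 32*x - 16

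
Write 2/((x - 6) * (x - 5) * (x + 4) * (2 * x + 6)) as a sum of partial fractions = -1/(90*(x + 4)) + 1/(72*(x + 3)) - 1/(72*(x - 5)) + 1/(90*(x - 6))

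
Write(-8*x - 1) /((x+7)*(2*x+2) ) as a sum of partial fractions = -55/(12*(x + 7)) + 7/(12*(x + 1))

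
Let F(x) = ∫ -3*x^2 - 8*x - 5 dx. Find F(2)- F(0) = -34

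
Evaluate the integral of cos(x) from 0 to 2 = sin(2)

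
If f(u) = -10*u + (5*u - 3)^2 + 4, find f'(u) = 50*u - 40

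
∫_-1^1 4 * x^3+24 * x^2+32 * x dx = 16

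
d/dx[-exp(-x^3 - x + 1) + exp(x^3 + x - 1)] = (3*x^2*exp(2*x^3 + 2*x - 2) + 3*x^2 + exp(2*x^3 + 2*x - 2) + 1)*exp(-x^3 - x + 1)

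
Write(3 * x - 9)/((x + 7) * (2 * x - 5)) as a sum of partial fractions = -3/(19*(2*x - 5)) + 30/(19*(x + 7))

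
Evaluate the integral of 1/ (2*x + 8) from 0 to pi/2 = -log(2) + log(pi/2 + 4)/2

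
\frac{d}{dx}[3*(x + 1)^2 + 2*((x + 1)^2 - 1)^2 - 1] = 8*x^3 + 24*x^2 + 22*x + 6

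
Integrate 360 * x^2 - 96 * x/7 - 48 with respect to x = 120*x^3 - 48*x^2/7 - 48*x + C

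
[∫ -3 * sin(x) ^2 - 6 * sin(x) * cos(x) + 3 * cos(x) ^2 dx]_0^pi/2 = -3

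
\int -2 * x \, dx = -x^2 + C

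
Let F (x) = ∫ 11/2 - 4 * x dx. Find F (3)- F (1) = -5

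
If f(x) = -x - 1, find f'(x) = -1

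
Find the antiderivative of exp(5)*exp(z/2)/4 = exp(z/2 + 5)/2 + C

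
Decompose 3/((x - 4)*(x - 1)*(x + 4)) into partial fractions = 3/(40*(x + 4)) - 1/(5*(x - 1)) + 1/(8*(x - 4))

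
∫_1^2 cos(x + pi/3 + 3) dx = sin(pi/3 + 5) - sin(pi/3 + 4)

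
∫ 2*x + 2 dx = x^2 + 2*x + C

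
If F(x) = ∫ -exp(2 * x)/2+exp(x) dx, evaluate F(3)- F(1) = -exp(6)/4 - E + exp(2)/4 + exp(3)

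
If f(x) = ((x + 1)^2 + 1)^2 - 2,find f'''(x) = 24*x + 24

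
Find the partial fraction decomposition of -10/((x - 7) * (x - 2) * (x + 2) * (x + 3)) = 1/(5*(x + 3)) - 5/(18*(x + 2)) + 1/(10*(x - 2)) - 1/(45*(x - 7))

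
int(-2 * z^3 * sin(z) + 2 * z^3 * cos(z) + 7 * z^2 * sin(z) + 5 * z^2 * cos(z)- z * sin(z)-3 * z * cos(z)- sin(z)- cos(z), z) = -sqrt(2)*z*(-2*z^2 + z + 1)*sin(z + pi/4) + C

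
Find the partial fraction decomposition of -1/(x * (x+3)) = 1/(3*(x + 3)) - 1/(3*x)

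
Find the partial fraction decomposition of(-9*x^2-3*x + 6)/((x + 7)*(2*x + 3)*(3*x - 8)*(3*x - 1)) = -18/(847*(3*x - 1)) - 594/(5075*(3*x - 8)) - 78/(3025*(2*x + 3)) + 207/(3509*(x + 7))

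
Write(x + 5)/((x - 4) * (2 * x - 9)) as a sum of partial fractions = 19/(2*x - 9) - 9/(x - 4)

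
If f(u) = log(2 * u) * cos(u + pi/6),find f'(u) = (-u*log(u)*sin(u + pi/6) - u*log(2)*sin(u + pi/6) + cos(u + pi/6))/u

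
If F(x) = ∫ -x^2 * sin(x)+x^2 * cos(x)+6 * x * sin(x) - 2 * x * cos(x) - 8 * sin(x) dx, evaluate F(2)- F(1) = -sin(1) - cos(1)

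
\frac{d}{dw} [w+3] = 1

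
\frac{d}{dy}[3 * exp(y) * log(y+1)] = (3*y*exp(y)*log(y + 1) + 3*exp(y)*log(y + 1) + 3*exp(y))/(y + 1)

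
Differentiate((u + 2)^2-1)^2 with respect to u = 4*u^3 + 24*u^2 + 44*u + 24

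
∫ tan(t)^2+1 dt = tan(t) + C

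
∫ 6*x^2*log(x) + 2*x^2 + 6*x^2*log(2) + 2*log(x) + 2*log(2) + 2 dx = 2*x*(x^2 + 1)*log(2*x) + C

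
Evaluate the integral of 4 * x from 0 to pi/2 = pi^2/2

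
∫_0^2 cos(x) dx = sin(2)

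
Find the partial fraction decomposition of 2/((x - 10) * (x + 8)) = -1/(9*(x + 8)) + 1/(9*(x - 10))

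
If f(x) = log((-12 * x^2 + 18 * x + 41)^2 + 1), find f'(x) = (288*x^3 - 648*x^2 - 660*x + 738)/(72*x^4 - 216*x^3 - 330*x^2 + 738*x + 841)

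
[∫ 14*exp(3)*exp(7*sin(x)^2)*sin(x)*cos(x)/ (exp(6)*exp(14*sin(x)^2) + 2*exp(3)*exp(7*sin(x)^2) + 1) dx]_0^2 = -exp(3)/(1 + exp(3)) + exp(3 + 7*sin(2)^2)/(1 + exp(3 + 7*sin(2)^2))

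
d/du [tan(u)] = cos(u)^(-2)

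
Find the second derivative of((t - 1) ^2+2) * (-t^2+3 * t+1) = -12*t^2 + 30*t - 16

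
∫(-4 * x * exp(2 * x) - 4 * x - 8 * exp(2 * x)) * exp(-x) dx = -8*(x + 1)*sinh(x) + C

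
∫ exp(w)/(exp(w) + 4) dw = log(exp(w) + 4) + C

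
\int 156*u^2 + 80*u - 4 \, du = 52*u^3 + 40*u^2 - 4*u + C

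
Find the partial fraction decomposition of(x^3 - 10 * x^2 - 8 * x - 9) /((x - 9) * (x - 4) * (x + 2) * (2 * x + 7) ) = 1171/(1125*(2*x + 7)) - 41/(198*(x + 2)) + 137/(450*(x - 4)) - 162/(1375*(x - 9))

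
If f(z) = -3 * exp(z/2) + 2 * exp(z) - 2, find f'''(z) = -3*exp(z/2)/8 + 2*exp(z)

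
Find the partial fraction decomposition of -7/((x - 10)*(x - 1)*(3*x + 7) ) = -63/(370*(3*x + 7)) + 7/(90*(x - 1)) - 7/(333*(x - 10))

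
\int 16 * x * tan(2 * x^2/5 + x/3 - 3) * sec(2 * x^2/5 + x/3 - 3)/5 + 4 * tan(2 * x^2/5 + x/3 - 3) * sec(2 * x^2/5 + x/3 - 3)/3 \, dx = 4*sec(2*x^2/5 + x/3 - 3) + C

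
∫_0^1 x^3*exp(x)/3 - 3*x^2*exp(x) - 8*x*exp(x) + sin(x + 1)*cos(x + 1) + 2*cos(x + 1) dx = -11*E/3 - 2*sin(1) + cos(2)/4 - cos(4)/4 + 2*sin(2)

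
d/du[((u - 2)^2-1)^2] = 4*u^3 - 24*u^2 + 44*u - 24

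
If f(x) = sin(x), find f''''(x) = sin(x)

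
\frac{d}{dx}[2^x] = 2^x*log(2)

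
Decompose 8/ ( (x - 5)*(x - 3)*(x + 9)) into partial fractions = 1/(21*(x + 9)) - 1/(3*(x - 3)) + 2/(7*(x - 5))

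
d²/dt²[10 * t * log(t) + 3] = 10/t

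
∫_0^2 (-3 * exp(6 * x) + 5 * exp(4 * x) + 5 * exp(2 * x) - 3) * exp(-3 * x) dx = -(-exp(-2) + exp(2))^3 - 2*exp(-2) + 2*exp(2)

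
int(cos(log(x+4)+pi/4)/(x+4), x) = sin(log(x + 4) + pi/4) + C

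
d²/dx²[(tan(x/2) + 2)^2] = 3*tan(x/2)^4/2 + 2*tan(x/2)^3 + 2*tan(x/2)^2 + 2*tan(x/2) + 1/2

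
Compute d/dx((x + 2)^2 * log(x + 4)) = (2*x^2*log(x + 4) + x^2 + 12*x*log(x + 4) + 4*x + 16*log(x + 4) + 4)/(x + 4)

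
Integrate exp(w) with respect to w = exp(w) + C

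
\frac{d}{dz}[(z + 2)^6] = 6*z^5 + 60*z^4 + 240*z^3 + 480*z^2 + 480*z + 192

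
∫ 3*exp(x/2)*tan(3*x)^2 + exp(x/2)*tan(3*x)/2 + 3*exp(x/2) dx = exp(x/2)*tan(3*x) + C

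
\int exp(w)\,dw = exp(w) + C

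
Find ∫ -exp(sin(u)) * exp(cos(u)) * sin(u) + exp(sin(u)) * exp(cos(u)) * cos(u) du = exp(sqrt(2)*sin(u + pi/4)) + C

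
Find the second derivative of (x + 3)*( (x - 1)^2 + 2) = 6*x + 2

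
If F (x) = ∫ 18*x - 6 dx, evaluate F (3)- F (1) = 60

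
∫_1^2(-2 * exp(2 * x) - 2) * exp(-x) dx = -2*exp(2) - 2*exp(-1) + 2*exp(-2) + 2*E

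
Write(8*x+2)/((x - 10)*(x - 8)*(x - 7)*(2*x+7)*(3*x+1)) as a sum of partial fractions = 27/(161975*(3*x + 1)) - 416/(247779*(2*x + 7)) + 29/(693*(x - 7)) - 33/(575*(x - 8)) + 41/(2511*(x - 10))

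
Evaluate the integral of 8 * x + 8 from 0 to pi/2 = -4 + (-pi - 2)^2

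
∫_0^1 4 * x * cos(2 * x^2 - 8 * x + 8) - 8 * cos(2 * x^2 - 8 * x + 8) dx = -sin(8) + sin(2)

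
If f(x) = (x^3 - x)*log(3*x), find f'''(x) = (6*x^2*log(x) + 6*x^2*log(3) + 11*x^2 + 1)/x^2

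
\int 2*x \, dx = x^2 + C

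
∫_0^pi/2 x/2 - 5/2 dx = -9 + pi/4 + (-3 + pi/4)^2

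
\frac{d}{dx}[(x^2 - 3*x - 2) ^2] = 4*x^3 - 18*x^2 + 10*x + 12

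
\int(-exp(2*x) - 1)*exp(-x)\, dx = -2*sinh(x) + C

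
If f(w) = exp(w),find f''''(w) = exp(w)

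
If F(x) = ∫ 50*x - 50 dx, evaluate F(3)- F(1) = 100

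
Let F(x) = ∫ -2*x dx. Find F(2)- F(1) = -3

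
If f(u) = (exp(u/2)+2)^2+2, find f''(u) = exp(u/2) + exp(u)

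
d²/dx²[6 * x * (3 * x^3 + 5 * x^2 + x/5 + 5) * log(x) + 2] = (1080*x^3*log(x) + 630*x^3 + 900*x^2*log(x) + 750*x^2 + 12*x*log(x) + 18*x + 150)/(5*x)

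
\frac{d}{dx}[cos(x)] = -sin(x)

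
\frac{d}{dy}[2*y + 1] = 2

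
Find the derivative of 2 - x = -1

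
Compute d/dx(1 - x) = -1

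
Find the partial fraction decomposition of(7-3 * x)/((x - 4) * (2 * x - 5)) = 1/(3*(2*x - 5)) - 5/(3*(x - 4))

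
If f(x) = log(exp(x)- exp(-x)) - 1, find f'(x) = (exp(2*x) + 1)/(exp(2*x) - 1)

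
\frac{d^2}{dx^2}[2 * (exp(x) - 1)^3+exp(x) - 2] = 18*exp(3*x) - 24*exp(2*x) + 7*exp(x)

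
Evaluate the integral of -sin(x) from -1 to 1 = 0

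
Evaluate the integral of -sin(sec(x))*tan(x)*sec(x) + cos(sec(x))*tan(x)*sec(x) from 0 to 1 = -sin(1) - cos(1) + cos(sec(1)) + sin(sec(1))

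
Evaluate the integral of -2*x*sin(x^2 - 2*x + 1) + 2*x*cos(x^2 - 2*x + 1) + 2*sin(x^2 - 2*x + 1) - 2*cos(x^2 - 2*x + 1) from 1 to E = -1 + cos((-1 + E)^2) + sin((-1 + E)^2)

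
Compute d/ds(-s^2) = -2*s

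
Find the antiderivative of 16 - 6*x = -3*x^2 + 16*x + C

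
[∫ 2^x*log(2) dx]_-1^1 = 3/2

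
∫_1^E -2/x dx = -2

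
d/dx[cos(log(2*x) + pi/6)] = -sin(log(x) + pi/6 + log(2))/x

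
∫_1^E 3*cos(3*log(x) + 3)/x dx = sin(6) - sin(3)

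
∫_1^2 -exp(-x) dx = -exp(-1) + exp(-2)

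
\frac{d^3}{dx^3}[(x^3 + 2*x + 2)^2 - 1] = 120*x^3 + 96*x + 24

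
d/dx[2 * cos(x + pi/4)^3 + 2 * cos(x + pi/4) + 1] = -7*sin(x + pi/4)/2 - 3*cos(3*x + pi/4)/2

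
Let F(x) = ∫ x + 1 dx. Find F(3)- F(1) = 6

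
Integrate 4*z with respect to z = 2*z^2 + C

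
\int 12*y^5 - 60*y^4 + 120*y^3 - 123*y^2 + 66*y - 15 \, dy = 2*y^6 - 12*y^5 + 30*y^4 - 41*y^3 + 33*y^2 - 15*y + C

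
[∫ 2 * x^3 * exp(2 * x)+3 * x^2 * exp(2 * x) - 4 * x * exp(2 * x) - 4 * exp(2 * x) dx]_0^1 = 1 - 2*exp(2)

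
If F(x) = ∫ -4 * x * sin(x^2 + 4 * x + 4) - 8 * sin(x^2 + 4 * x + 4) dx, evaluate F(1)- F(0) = 2*cos(9) - 2*cos(4)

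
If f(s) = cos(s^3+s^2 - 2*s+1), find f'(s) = (-3*s^2 - 2*s + 2)*sin(s^3 + s^2 - 2*s + 1)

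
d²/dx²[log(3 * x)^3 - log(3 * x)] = (-3*log(x)^2 - 6*log(3)*log(x) + 6*log(x) - 3*log(3)^2 + 1 + 6*log(3))/x^2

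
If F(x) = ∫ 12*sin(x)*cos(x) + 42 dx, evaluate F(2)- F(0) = 87 - 3*cos(4)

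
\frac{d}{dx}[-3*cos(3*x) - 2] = 9*sin(3*x)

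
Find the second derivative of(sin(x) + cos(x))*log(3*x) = sqrt(2)*(-x^2*log(x)*sin(x + pi/4) - x^2*log(3)*sin(x + pi/4) + 2*x*cos(x + pi/4) - sin(x + pi/4))/x^2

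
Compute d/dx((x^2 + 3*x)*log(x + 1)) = (2*x^2*log(x + 1) + x^2 + 5*x*log(x + 1) + 3*x + 3*log(x + 1))/(x + 1)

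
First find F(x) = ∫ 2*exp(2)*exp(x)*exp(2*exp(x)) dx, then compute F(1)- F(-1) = -exp(2*exp(-1) + 2) + exp(2 + 2*E)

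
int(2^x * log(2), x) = 2^x + C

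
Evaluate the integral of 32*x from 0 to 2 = 64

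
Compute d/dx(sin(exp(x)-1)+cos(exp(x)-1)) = sqrt(2)*exp(x)*cos(exp(x) - 1 + pi/4)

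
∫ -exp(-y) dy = exp(-y) + C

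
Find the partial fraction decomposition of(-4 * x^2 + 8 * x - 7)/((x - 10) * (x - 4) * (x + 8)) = -109/(72*(x + 8)) + 13/(24*(x - 4)) - 109/(36*(x - 10))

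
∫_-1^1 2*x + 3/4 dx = 3/2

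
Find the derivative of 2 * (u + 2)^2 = 4*u + 8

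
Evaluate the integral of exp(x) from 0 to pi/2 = -1 + exp(pi/2)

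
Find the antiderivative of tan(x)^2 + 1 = tan(x) + C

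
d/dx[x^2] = 2*x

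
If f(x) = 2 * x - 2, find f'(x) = 2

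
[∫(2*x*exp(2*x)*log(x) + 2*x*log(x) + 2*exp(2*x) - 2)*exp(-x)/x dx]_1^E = -2*exp(-E) + 2*exp(E)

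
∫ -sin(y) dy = cos(y) + C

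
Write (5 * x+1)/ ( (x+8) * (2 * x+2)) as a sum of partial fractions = 39/(14*(x + 8)) - 2/(7*(x + 1))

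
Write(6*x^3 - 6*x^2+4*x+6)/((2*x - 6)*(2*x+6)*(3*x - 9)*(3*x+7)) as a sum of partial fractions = -505/(1024*(3*x + 7)) + 37/(144*(x + 3)) + 683/(9216*(x - 3)) + 7/(64*(x - 3)^2)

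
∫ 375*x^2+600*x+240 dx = 125*x^3 + 300*x^2 + 240*x + C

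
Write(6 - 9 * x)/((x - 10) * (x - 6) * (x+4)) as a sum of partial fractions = 3/(10*(x + 4)) + 6/(5*(x - 6)) - 3/(2*(x - 10))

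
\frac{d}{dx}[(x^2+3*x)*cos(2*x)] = -2*x^2*sin(2*x) - 6*x*sin(2*x) + 2*x*cos(2*x) + 3*cos(2*x)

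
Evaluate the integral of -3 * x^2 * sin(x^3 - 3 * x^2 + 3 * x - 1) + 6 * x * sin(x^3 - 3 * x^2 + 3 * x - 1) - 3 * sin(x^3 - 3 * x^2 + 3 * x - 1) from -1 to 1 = 1 - cos(8)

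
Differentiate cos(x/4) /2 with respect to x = -sin(x/4)/8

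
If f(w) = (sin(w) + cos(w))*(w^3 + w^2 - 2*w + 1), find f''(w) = -w^3*sin(w) - w^3*cos(w) - 7*w^2*sin(w) + 5*w^2*cos(w) + 4*w*sin(w) + 12*w*cos(w) + 5*sin(w) - 3*cos(w)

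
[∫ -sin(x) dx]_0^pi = -2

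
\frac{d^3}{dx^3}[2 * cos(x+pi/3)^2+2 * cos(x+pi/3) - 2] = 2*sin(x + pi/3) + 8*cos(2*x + pi/6)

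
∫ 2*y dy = y^2 + C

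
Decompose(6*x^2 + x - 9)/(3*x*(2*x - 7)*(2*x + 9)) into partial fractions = 1/(2*(2*x + 9)) + 17/(42*(2*x - 7)) + 1/(21*x)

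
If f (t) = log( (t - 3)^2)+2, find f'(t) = 2/(t - 3)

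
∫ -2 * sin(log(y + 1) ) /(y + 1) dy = 2*cos(log(y + 1)) + C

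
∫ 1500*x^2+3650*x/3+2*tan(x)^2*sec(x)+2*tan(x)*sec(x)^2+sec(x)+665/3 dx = 500*x^3 + 1825*x^2/3 + 665*x/3 + tan(x)*sec(x) + sec(x)^2 + C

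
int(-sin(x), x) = cos(x) + C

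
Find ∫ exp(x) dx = exp(x) + C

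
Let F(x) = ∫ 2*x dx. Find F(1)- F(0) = 1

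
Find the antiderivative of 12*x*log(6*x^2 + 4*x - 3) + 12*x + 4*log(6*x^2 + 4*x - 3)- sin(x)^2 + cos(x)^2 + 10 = 6*x + (6*x^2 + 4*x - 3)*log(6*x^2 + 4*x - 3) + sin(2*x)/2 + C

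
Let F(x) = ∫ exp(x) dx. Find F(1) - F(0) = -1 + E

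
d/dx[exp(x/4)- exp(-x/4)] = (exp(x/2) + 1)*exp(-x/4)/4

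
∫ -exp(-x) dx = exp(-x) + C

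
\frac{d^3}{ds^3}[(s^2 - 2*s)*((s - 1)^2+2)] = 24*s - 24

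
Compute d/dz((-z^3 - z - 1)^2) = 6*z^5 + 8*z^3 + 6*z^2 + 2*z + 2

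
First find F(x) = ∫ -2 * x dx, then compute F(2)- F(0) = -4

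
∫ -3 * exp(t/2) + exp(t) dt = (exp(t/2) - 3)^2 + C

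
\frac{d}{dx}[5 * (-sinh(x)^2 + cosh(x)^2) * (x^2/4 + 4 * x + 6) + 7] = 5*x/2 + 20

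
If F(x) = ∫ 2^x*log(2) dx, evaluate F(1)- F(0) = 1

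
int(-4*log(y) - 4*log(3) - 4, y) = -4*y*log(3*y) + C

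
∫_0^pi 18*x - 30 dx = -25 + (-5 + 3*pi)^2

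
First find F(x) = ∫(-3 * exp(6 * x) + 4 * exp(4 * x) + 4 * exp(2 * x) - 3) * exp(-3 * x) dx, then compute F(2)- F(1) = -(-exp(-2) + exp(2))^3 - E - exp(-2) + exp(-1) + exp(2) + (E - exp(-1))^3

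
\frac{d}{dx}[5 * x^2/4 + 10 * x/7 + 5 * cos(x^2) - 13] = -10*x*sin(x^2) + 5*x/2 + 10/7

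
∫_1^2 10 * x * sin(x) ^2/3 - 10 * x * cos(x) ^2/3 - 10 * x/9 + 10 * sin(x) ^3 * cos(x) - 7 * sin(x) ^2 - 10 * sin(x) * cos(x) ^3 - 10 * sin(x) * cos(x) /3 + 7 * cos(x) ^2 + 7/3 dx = -11*sin(2)/6 - 5*sin(4)^2/4 + sin(4)/6 + 2/3 + 5*sin(2)^2/4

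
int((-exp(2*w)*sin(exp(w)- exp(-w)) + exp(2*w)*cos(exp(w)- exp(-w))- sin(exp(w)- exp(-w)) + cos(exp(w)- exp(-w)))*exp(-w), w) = sqrt(2)*sin(2*sinh(w) + pi/4) + C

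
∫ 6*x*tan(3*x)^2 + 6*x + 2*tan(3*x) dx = 2*x*tan(3*x) + C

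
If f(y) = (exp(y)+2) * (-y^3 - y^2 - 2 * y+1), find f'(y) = -y^3*exp(y) - 4*y^2*exp(y) - 6*y^2 - 4*y*exp(y) - 4*y - exp(y) - 4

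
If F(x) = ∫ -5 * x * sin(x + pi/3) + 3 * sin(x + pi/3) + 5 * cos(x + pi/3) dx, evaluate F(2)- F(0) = 7*cos(pi/3 + 2) + 3/2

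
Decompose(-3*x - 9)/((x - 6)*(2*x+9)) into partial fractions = -3/(7*(2*x + 9)) - 9/(7*(x - 6))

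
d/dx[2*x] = 2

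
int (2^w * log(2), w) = 2^w + C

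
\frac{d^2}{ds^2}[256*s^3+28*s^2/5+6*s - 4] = 1536*s + 56/5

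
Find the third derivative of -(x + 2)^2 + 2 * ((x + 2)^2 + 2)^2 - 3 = 48*x + 96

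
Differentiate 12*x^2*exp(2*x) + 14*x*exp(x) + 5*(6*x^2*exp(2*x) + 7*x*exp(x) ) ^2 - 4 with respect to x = 720*x^4*exp(4*x) + 720*x^3*exp(4*x) + 1260*x^3*exp(3*x) + 1260*x^2*exp(3*x) + 514*x^2*exp(2*x) + 514*x*exp(2*x) + 14*x*exp(x) + 14*exp(x)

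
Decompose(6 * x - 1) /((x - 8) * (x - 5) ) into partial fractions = -29/(3*(x - 5)) + 47/(3*(x - 8))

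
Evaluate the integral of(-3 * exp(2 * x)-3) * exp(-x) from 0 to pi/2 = -3*exp(pi/2) + 3*exp(-pi/2)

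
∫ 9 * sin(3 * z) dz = -3*cos(3*z) + C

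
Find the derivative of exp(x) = exp(x)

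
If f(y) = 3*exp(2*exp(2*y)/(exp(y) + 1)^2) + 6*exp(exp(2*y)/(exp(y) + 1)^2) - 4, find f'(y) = (12*exp(2*y + exp(2*y)/(exp(2*y) + 2*exp(y) + 1)) + 12*exp(2*y + 2*exp(2*y)/(exp(2*y) + 2*exp(y) + 1)))/(exp(3*y) + 3*exp(2*y) + 3*exp(y) + 1)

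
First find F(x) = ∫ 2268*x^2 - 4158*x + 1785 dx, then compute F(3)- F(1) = 6594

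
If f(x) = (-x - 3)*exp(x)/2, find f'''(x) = -x*exp(x)/2 - 3*exp(x)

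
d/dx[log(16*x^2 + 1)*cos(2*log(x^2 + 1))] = 4*x*(-16*x^2*log(16*x^2 + 1)*sin(2*log(x^2 + 1)) + 8*x^2*cos(2*log(x^2 + 1)) - log(16*x^2 + 1)*sin(2*log(x^2 + 1)) + 8*cos(2*log(x^2 + 1)))/(16*x^4 + 17*x^2 + 1)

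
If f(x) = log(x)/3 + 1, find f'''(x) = 2/(3*x^3)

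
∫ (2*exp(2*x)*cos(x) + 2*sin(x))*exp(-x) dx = 2*sqrt(2)*sin(x + pi/4)*sinh(x) + C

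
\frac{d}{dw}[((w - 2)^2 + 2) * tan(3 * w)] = 3*w^2/cos(3*w)^2 + 2*w*tan(3*w) - 12*w/cos(3*w)^2 - 4*tan(3*w) + 18/cos(3*w)^2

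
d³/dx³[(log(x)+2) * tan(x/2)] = (3*x^3*log(x)*tan(x/2)^4 + 4*x^3*log(x)*tan(x/2)^2 + x^3*log(x) + 6*x^3*tan(x/2)^4 + 8*x^3*tan(x/2)^2 + 2*x^3 + 6*x^2*tan(x/2)^3 + 6*x^2*tan(x/2) - 6*x*tan(x/2)^2 - 6*x + 8*tan(x/2))/(4*x^3)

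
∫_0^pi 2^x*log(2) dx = -1 + 2^pi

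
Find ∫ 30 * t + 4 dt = 15*t^2 + 4*t + C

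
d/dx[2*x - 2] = 2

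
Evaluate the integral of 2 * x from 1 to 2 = 3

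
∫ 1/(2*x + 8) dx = log(x + 4)/2 + C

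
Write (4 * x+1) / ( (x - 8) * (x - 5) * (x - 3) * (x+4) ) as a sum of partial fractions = 5/(252*(x + 4)) + 13/(70*(x - 3)) - 7/(18*(x - 5)) + 11/(60*(x - 8))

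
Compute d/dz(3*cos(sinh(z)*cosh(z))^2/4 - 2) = -3*sin(2*sinh(z)*cosh(z))*cosh(2*z)/4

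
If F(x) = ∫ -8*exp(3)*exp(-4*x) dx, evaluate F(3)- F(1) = -2*exp(-1) + 2*exp(-9)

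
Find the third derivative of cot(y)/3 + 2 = -2*cot(y)^4 - 8*cot(y)^2/3 - 2/3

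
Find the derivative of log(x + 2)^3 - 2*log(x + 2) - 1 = (3*log(x + 2)^2 - 2)/(x + 2)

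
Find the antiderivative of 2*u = u^2 + C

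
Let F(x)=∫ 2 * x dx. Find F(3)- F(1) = 8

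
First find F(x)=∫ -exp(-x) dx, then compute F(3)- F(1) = -exp(-1) + exp(-3)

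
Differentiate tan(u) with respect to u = cos(u)^(-2)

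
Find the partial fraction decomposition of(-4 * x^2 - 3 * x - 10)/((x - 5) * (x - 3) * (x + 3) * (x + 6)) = 136/(297*(x + 6)) - 37/(144*(x + 3)) + 55/(108*(x - 3)) - 125/(176*(x - 5))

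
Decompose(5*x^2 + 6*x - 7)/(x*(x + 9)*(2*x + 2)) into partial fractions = 43/(18*(x + 9)) + 1/(2*(x + 1)) - 7/(18*x)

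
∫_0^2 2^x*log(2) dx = 3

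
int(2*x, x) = x^2 + C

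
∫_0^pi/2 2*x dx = pi^2/4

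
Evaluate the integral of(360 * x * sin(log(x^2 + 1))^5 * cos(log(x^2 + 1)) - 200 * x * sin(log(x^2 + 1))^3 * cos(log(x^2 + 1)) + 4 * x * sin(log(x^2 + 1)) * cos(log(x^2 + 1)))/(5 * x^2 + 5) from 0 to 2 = -5*sin(log(5))^4 + sin(log(5))^2/5 + 6*sin(log(5))^6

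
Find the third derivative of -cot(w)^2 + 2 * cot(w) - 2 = 24*cot(w)^5 - 12*cot(w)^4 + 40*cot(w)^3 - 16*cot(w)^2 + 16*cot(w) - 4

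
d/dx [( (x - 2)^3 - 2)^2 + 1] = 6*x^5 - 60*x^4 + 240*x^3 - 492*x^2 + 528*x - 240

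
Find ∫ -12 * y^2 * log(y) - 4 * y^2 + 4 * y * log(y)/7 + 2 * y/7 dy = -2*y^2*(14*y - 1)*log(y)/7 + acos(-4*y^2 + 3*y/7 - 4) - asin(4*y^2 - 3*y/7 + 4) + C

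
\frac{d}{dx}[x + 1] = 1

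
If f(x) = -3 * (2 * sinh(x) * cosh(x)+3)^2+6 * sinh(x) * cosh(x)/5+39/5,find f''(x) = -48*(cosh(2*x) - 1)^2 - 348*sinh(2*x)/5 - 96*cosh(2*x) + 72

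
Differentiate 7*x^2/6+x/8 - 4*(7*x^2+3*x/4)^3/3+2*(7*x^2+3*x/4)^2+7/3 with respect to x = -2744*x^5 - 735*x^4 + 329*x^3 + 981*x^2/16 + 55*x/12 + 1/8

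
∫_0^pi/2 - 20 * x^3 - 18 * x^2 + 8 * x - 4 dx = (1 + 5*pi/2)*(-pi^3/8 - pi^2/4 - 1 + pi/2) + 1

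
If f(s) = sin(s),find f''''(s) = sin(s)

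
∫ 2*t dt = t^2 + C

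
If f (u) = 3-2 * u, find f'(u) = -2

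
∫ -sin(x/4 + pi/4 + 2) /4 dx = cos(x/4 + pi/4 + 2) + C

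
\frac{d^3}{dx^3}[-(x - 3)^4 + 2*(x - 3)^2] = 72 - 24*x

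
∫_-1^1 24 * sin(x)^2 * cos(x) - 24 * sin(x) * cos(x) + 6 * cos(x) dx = -4*sin(3) + 24*sin(1)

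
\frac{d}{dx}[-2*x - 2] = -2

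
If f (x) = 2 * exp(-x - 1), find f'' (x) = 2*exp(-x - 1)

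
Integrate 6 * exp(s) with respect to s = 6*exp(s) + C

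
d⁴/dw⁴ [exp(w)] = exp(w)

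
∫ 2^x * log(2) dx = 2^x + C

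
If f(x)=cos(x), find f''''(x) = cos(x)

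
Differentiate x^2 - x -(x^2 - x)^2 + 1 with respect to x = -4*x^3 + 6*x^2 - 1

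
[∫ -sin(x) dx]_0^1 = -1 + cos(1)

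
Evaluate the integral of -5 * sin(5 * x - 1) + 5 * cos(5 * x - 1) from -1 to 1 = -cos(6) + sin(4) + cos(4) + sin(6)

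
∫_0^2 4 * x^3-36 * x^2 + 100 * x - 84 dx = -48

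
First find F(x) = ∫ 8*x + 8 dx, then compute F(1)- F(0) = 12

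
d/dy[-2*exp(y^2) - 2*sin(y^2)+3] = -4*y*(exp(y^2) + cos(y^2))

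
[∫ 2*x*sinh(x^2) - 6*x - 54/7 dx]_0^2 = -199/7 + cosh(4)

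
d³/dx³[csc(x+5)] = -6*cot(x + 5)^3*csc(x + 5) - 5*cot(x + 5)*csc(x + 5)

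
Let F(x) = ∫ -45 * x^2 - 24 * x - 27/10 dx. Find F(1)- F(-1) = -177/5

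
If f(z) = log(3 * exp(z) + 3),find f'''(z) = (-exp(2*z) + exp(z))/(exp(3*z) + 3*exp(2*z) + 3*exp(z) + 1)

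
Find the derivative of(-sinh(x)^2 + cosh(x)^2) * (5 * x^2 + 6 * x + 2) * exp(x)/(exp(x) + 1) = (5*x^2 + 10*x*exp(x) + 16*x + 6*exp(x) + 8)*exp(x)/(exp(2*x) + 2*exp(x) + 1)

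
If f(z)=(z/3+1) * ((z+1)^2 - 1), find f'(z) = z^2 + 10*z/3 + 2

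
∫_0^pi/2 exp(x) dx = -1 + exp(pi/2)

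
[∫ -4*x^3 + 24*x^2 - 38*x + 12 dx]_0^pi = -3 - (-1 + (-2 + pi)^2)^2 + 3*(-2 + pi)^2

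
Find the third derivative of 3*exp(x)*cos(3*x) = 6*(9*sin(3*x) - 13*cos(3*x))*exp(x)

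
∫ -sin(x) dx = cos(x) + C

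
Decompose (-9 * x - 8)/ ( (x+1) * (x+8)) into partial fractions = -64/(7*(x + 8)) + 1/(7*(x + 1))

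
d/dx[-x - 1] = -1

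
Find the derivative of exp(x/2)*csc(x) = (1/2 - cos(x)/sin(x))*exp(x/2)/sin(x)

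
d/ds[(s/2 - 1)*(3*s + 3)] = 3*s - 3/2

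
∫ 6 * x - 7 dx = 3*x^2 - 7*x + C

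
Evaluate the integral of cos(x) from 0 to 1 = sin(1)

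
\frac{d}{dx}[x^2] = 2*x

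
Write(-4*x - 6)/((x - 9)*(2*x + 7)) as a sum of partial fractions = -16/(25*(2*x + 7)) - 42/(25*(x - 9))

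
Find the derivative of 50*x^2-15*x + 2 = 100*x - 15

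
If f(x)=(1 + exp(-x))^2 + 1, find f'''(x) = (-2*exp(x) - 8)*exp(-2*x)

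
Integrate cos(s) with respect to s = sin(s) + C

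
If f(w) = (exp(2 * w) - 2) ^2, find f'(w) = 4*exp(4*w) - 8*exp(2*w)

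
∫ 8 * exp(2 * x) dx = 4*exp(2*x) + C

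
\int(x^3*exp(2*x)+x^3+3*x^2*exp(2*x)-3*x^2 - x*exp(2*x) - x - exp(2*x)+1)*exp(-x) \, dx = 2*x*(x^2 - 1)*sinh(x) + C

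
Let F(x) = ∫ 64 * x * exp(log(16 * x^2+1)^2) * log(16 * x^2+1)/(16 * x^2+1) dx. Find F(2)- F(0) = -1 + exp(log(65)^2)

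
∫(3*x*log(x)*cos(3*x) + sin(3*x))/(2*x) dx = log(x)*sin(3*x)/2 + C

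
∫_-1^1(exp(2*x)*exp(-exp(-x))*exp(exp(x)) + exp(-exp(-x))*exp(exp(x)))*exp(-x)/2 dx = -exp(-E + exp(-1))/2 + exp(E - exp(-1))/2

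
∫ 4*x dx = 2*x^2 + C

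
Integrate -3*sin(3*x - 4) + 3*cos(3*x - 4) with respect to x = sqrt(2)*cos(-3*x + pi/4 + 4) + C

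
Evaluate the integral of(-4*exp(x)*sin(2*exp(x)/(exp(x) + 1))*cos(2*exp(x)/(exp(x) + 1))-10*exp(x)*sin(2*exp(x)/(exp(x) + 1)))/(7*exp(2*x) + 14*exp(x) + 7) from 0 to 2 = -5*cos(1)/7 + 5*cos(2*exp(2)/(1 + exp(2)))/7 + cos(4*exp(2)/(1 + exp(2)))/14 - cos(2)/14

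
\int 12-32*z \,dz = -16*z^2 + 12*z + C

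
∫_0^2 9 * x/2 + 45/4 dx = 63/2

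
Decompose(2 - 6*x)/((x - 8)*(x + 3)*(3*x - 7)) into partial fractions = 27/(68*(3*x - 7)) + 5/(44*(x + 3)) - 46/(187*(x - 8))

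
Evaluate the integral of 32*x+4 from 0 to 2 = 72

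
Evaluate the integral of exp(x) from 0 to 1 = -1 + E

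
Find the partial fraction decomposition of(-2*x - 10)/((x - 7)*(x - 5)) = 10/(x - 5) - 12/(x - 7)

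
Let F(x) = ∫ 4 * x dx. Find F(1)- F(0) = 2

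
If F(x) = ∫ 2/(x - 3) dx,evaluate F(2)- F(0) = -log(9)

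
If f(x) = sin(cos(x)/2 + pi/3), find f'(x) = -sin(x)*cos(cos(x)/2 + pi/3)/2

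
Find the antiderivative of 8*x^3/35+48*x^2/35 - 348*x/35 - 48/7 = 2*x^4/35 + 16*x^3/35 - 174*x^2/35 - 48*x/7 + C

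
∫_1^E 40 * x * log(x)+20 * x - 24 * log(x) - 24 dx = -4*E*(6 - 5*E)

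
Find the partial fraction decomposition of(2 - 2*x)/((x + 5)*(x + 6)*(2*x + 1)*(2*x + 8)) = 4/(231*(2*x + 1)) - 7/(22*(x + 6)) + 2/(3*(x + 5)) - 5/(14*(x + 4))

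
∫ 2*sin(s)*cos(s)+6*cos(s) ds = (sin(s) + 3)^2 + C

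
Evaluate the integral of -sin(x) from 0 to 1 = -1 + cos(1)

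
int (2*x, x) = x^2 + C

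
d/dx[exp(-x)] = -exp(-x)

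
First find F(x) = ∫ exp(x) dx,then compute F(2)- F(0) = -1 + exp(2)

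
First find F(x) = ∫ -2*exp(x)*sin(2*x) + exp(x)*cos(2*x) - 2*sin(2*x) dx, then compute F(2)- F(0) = (1 + exp(2))*cos(4) - 2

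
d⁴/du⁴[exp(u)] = exp(u)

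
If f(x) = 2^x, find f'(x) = 2^x*log(2)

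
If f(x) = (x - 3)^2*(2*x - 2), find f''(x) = 12*x - 28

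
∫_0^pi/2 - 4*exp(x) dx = 4 - 4*exp(pi/2)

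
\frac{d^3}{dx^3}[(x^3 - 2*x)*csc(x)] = (x^3*cos(x)/sin(x) - 6*x^3*cos(x)/sin(x)^3 - 9*x^2 + 18*x^2/sin(x)^2 - 20*x*cos(x)/sin(x) + 12*x*cos(x)/sin(x)^3 + 12 - 12/sin(x)^2)/sin(x)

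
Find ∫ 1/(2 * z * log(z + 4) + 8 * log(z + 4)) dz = log(log(z + 4))/2 + C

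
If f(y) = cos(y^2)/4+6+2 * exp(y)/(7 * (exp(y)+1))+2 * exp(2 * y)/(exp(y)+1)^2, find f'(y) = (-7*y*exp(3*y)*sin(y^2) - 21*y*exp(2*y)*sin(y^2) - 21*y*exp(y)*sin(y^2) - 7*y*sin(y^2) + 60*exp(2*y) + 4*exp(y))/(14*exp(3*y) + 42*exp(2*y) + 42*exp(y) + 14)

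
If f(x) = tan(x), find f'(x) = cos(x)^(-2)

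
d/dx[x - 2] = 1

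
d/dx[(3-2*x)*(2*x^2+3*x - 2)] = 13 - 12*x^2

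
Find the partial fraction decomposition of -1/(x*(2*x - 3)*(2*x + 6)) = -2/(27*(2*x - 3)) - 1/(54*(x + 3)) + 1/(18*x)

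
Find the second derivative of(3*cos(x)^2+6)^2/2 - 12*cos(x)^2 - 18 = -72*sin(x)^4 + 114*sin(x)^2 - 30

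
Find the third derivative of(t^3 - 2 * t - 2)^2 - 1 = 120*t^3 - 96*t - 24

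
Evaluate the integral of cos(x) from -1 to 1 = 2*sin(1)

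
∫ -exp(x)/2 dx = -exp(x)/2 + C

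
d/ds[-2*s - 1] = -2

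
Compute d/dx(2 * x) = 2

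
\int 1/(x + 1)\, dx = log(-4*x - 4) + C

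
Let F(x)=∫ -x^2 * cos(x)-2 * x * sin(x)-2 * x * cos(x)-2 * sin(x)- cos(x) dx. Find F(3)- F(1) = -16*sin(3) + 4*sin(1)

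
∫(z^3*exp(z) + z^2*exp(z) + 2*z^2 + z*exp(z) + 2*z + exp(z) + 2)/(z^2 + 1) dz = z*exp(z) + 2*z + log(z^2 + 1) + C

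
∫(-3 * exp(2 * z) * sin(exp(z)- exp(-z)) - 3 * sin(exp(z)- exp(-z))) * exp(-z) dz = 3*cos(2*sinh(z)) + C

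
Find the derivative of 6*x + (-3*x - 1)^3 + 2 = -81*x^2 - 54*x - 3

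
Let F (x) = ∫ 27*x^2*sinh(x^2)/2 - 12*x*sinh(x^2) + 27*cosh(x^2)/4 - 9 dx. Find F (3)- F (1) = -18 - 3*cosh(1)/4 + 57*cosh(9)/4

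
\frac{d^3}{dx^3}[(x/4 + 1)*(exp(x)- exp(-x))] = (x*exp(2*x) + x + 7*exp(2*x) + 1)*exp(-x)/4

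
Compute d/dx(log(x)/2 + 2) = 1/(2*x)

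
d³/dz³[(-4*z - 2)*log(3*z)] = (4*z - 4)/z^3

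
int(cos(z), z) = sin(z) + C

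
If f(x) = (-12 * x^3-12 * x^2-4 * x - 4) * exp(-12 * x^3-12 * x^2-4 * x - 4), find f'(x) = (432*x^5 + 720*x^4 + 480*x^3 + 252*x^2 + 88*x + 12)*exp(-12*x^3 - 12*x^2 - 4*x - 4)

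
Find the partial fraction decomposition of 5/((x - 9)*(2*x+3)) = -10/(21*(2*x + 3)) + 5/(21*(x - 9))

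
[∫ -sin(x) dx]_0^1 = -1 + cos(1)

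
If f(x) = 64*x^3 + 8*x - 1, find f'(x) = 192*x^2 + 8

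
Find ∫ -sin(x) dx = cos(x) + C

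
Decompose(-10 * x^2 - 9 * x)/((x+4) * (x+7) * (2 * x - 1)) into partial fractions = -28/(135*(2*x - 1)) - 427/(45*(x + 7)) + 124/(27*(x + 4))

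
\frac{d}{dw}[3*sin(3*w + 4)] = 9*cos(3*w + 4)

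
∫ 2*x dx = x^2 + C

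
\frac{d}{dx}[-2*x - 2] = -2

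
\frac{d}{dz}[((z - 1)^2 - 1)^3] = 6*z^5 - 30*z^4 + 48*z^3 - 24*z^2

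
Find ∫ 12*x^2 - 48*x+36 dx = 4*x^3 - 24*x^2 + 36*x + C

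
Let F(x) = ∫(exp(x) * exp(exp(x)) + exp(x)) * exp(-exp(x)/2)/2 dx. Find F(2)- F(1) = -exp(E/2) - exp(-exp(2)/2) + exp(-E/2) + exp(exp(2)/2)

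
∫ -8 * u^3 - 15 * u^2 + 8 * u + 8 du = -2*u^4 - 5*u^3 + 4*u^2 + 8*u + C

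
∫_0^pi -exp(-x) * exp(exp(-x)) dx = -E + exp(exp(-pi))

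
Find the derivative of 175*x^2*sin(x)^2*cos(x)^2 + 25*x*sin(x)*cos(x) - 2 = 175*x^2*sin(4*x)/2 - 175*x*(1 - cos(2*x))^2/2 - 150*x*cos(2*x) + 175*x + 25*sin(2*x)/2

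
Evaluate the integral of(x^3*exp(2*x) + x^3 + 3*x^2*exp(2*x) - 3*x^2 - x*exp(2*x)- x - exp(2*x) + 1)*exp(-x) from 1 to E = (-E + exp(3))*(-exp(-E) + exp(E))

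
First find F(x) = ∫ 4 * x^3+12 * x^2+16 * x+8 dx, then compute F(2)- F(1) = 75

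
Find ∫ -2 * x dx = -x^2 + C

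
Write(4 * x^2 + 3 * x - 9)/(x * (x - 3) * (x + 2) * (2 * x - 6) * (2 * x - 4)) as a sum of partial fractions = 1/(800*(x + 2)) + 13/(32*(x - 2)) - 47/(100*(x - 3)) + 3/(5*(x - 3)^2) + 1/(16*x)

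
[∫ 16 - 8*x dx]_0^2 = 16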